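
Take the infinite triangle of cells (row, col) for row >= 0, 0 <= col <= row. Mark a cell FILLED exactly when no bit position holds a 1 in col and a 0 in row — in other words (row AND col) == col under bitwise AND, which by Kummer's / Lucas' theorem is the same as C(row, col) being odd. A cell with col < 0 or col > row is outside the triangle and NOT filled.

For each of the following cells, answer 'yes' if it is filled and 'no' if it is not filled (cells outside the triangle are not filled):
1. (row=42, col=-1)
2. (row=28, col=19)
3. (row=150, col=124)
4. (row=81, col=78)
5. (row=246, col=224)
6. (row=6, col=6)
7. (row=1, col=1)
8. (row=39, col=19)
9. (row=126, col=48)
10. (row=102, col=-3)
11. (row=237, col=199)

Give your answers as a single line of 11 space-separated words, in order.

(42,-1): col outside [0, 42] -> not filled
(28,19): row=0b11100, col=0b10011, row AND col = 0b10000 = 16; 16 != 19 -> empty
(150,124): row=0b10010110, col=0b1111100, row AND col = 0b10100 = 20; 20 != 124 -> empty
(81,78): row=0b1010001, col=0b1001110, row AND col = 0b1000000 = 64; 64 != 78 -> empty
(246,224): row=0b11110110, col=0b11100000, row AND col = 0b11100000 = 224; 224 == 224 -> filled
(6,6): row=0b110, col=0b110, row AND col = 0b110 = 6; 6 == 6 -> filled
(1,1): row=0b1, col=0b1, row AND col = 0b1 = 1; 1 == 1 -> filled
(39,19): row=0b100111, col=0b10011, row AND col = 0b11 = 3; 3 != 19 -> empty
(126,48): row=0b1111110, col=0b110000, row AND col = 0b110000 = 48; 48 == 48 -> filled
(102,-3): col outside [0, 102] -> not filled
(237,199): row=0b11101101, col=0b11000111, row AND col = 0b11000101 = 197; 197 != 199 -> empty

Answer: no no no no yes yes yes no yes no no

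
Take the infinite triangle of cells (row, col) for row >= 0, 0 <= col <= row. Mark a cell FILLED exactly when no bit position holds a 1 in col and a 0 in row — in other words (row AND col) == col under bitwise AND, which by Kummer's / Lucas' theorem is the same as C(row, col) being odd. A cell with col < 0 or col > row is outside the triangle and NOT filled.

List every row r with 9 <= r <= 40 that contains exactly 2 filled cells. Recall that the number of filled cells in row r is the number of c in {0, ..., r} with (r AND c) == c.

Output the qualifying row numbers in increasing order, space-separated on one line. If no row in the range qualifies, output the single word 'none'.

Row r has 2^popcount(r) filled cells, so we need popcount(r) = log2(2) = 1.
Scan r = 9..40 and keep those with exactly 1 one-bits:
r=9=1001 popcount=2 -> skip
r=10=1010 popcount=2 -> skip
r=11=1011 popcount=3 -> skip
r=12=1100 popcount=2 -> skip
r=13=1101 popcount=3 -> skip
r=14=1110 popcount=3 -> skip
r=15=1111 popcount=4 -> skip
r=16=10000 popcount=1 -> KEEP
r=17=10001 popcount=2 -> skip
r=18=10010 popcount=2 -> skip
r=19=10011 popcount=3 -> skip
r=20=10100 popcount=2 -> skip
r=21=10101 popcount=3 -> skip
r=22=10110 popcount=3 -> skip
r=23=10111 popcount=4 -> skip
r=24=11000 popcount=2 -> skip
r=25=11001 popcount=3 -> skip
r=26=11010 popcount=3 -> skip
r=27=11011 popcount=4 -> skip
r=28=11100 popcount=3 -> skip
r=29=11101 popcount=4 -> skip
r=30=11110 popcount=4 -> skip
r=31=11111 popcount=5 -> skip
r=32=100000 popcount=1 -> KEEP
r=33=100001 popcount=2 -> skip
r=34=100010 popcount=2 -> skip
r=35=100011 popcount=3 -> skip
r=36=100100 popcount=2 -> skip
r=37=100101 popcount=3 -> skip
r=38=100110 popcount=3 -> skip
r=39=100111 popcount=4 -> skip
r=40=101000 popcount=2 -> skip
Kept rows: 16 32

Answer: 16 32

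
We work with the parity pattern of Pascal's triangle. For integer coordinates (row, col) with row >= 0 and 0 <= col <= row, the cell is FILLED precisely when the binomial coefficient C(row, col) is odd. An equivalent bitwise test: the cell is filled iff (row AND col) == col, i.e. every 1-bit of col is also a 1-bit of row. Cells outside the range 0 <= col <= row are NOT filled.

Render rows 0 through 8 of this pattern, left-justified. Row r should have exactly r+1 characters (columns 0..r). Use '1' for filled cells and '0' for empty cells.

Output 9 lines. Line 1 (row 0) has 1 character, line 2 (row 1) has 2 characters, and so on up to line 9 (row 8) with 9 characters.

r0=0: 1
r1=1: 11
r2=10: 101
r3=11: 1111
r4=100: 10001
r5=101: 110011
r6=110: 1010101
r7=111: 11111111
r8=1000: 100000001

Answer: 1
11
101
1111
10001
110011
1010101
11111111
100000001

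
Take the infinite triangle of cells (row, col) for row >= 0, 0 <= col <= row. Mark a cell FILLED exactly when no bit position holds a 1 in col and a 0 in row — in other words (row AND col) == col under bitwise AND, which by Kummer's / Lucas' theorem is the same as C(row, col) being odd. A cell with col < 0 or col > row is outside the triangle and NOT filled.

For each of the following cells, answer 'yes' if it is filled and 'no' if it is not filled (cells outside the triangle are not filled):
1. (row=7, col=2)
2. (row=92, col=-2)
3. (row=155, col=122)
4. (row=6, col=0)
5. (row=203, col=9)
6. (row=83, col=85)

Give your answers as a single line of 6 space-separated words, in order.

(7,2): row=0b111, col=0b10, row AND col = 0b10 = 2; 2 == 2 -> filled
(92,-2): col outside [0, 92] -> not filled
(155,122): row=0b10011011, col=0b1111010, row AND col = 0b11010 = 26; 26 != 122 -> empty
(6,0): row=0b110, col=0b0, row AND col = 0b0 = 0; 0 == 0 -> filled
(203,9): row=0b11001011, col=0b1001, row AND col = 0b1001 = 9; 9 == 9 -> filled
(83,85): col outside [0, 83] -> not filled

Answer: yes no no yes yes no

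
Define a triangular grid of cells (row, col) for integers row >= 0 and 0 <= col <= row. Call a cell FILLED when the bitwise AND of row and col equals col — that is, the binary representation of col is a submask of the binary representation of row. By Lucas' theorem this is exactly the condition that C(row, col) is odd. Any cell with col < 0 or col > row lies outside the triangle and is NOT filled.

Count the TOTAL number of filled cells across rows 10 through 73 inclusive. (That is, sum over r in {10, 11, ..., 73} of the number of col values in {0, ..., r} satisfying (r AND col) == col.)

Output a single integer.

Answer: 762

Derivation:
r10=1010 pc2: +4 =4
r11=1011 pc3: +8 =12
r12=1100 pc2: +4 =16
r13=1101 pc3: +8 =24
r14=1110 pc3: +8 =32
r15=1111 pc4: +16 =48
r16=10000 pc1: +2 =50
r17=10001 pc2: +4 =54
r18=10010 pc2: +4 =58
r19=10011 pc3: +8 =66
r20=10100 pc2: +4 =70
r21=10101 pc3: +8 =78
r22=10110 pc3: +8 =86
r23=10111 pc4: +16 =102
r24=11000 pc2: +4 =106
r25=11001 pc3: +8 =114
r26=11010 pc3: +8 =122
r27=11011 pc4: +16 =138
r28=11100 pc3: +8 =146
r29=11101 pc4: +16 =162
r30=11110 pc4: +16 =178
r31=11111 pc5: +32 =210
r32=100000 pc1: +2 =212
r33=100001 pc2: +4 =216
r34=100010 pc2: +4 =220
r35=100011 pc3: +8 =228
r36=100100 pc2: +4 =232
r37=100101 pc3: +8 =240
r38=100110 pc3: +8 =248
r39=100111 pc4: +16 =264
r40=101000 pc2: +4 =268
r41=101001 pc3: +8 =276
r42=101010 pc3: +8 =284
r43=101011 pc4: +16 =300
r44=101100 pc3: +8 =308
r45=101101 pc4: +16 =324
r46=101110 pc4: +16 =340
r47=101111 pc5: +32 =372
r48=110000 pc2: +4 =376
r49=110001 pc3: +8 =384
r50=110010 pc3: +8 =392
r51=110011 pc4: +16 =408
r52=110100 pc3: +8 =416
r53=110101 pc4: +16 =432
r54=110110 pc4: +16 =448
r55=110111 pc5: +32 =480
r56=111000 pc3: +8 =488
r57=111001 pc4: +16 =504
r58=111010 pc4: +16 =520
r59=111011 pc5: +32 =552
r60=111100 pc4: +16 =568
r61=111101 pc5: +32 =600
r62=111110 pc5: +32 =632
r63=111111 pc6: +64 =696
r64=1000000 pc1: +2 =698
r65=1000001 pc2: +4 =702
r66=1000010 pc2: +4 =706
r67=1000011 pc3: +8 =714
r68=1000100 pc2: +4 =718
r69=1000101 pc3: +8 =726
r70=1000110 pc3: +8 =734
r71=1000111 pc4: +16 =750
r72=1001000 pc2: +4 =754
r73=1001001 pc3: +8 =762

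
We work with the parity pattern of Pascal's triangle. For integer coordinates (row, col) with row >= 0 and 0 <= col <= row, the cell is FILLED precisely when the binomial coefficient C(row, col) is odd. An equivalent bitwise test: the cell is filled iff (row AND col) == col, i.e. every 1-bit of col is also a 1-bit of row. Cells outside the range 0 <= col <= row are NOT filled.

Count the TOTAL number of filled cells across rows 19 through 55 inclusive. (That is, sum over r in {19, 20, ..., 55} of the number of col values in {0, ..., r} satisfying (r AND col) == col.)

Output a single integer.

r19=10011 pc3: +8 =8
r20=10100 pc2: +4 =12
r21=10101 pc3: +8 =20
r22=10110 pc3: +8 =28
r23=10111 pc4: +16 =44
r24=11000 pc2: +4 =48
r25=11001 pc3: +8 =56
r26=11010 pc3: +8 =64
r27=11011 pc4: +16 =80
r28=11100 pc3: +8 =88
r29=11101 pc4: +16 =104
r30=11110 pc4: +16 =120
r31=11111 pc5: +32 =152
r32=100000 pc1: +2 =154
r33=100001 pc2: +4 =158
r34=100010 pc2: +4 =162
r35=100011 pc3: +8 =170
r36=100100 pc2: +4 =174
r37=100101 pc3: +8 =182
r38=100110 pc3: +8 =190
r39=100111 pc4: +16 =206
r40=101000 pc2: +4 =210
r41=101001 pc3: +8 =218
r42=101010 pc3: +8 =226
r43=101011 pc4: +16 =242
r44=101100 pc3: +8 =250
r45=101101 pc4: +16 =266
r46=101110 pc4: +16 =282
r47=101111 pc5: +32 =314
r48=110000 pc2: +4 =318
r49=110001 pc3: +8 =326
r50=110010 pc3: +8 =334
r51=110011 pc4: +16 =350
r52=110100 pc3: +8 =358
r53=110101 pc4: +16 =374
r54=110110 pc4: +16 =390
r55=110111 pc5: +32 =422

Answer: 422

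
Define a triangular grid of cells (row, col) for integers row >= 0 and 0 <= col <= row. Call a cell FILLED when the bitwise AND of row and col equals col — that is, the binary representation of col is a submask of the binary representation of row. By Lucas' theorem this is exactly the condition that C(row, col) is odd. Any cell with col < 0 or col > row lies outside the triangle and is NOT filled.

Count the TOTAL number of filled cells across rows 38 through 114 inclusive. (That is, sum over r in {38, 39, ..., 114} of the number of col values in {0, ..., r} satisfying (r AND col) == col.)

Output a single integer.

Answer: 1306

Derivation:
r38=100110 pc3: +8 =8
r39=100111 pc4: +16 =24
r40=101000 pc2: +4 =28
r41=101001 pc3: +8 =36
r42=101010 pc3: +8 =44
r43=101011 pc4: +16 =60
r44=101100 pc3: +8 =68
r45=101101 pc4: +16 =84
r46=101110 pc4: +16 =100
r47=101111 pc5: +32 =132
r48=110000 pc2: +4 =136
r49=110001 pc3: +8 =144
r50=110010 pc3: +8 =152
r51=110011 pc4: +16 =168
r52=110100 pc3: +8 =176
r53=110101 pc4: +16 =192
r54=110110 pc4: +16 =208
r55=110111 pc5: +32 =240
r56=111000 pc3: +8 =248
r57=111001 pc4: +16 =264
r58=111010 pc4: +16 =280
r59=111011 pc5: +32 =312
r60=111100 pc4: +16 =328
r61=111101 pc5: +32 =360
r62=111110 pc5: +32 =392
r63=111111 pc6: +64 =456
r64=1000000 pc1: +2 =458
r65=1000001 pc2: +4 =462
r66=1000010 pc2: +4 =466
r67=1000011 pc3: +8 =474
r68=1000100 pc2: +4 =478
r69=1000101 pc3: +8 =486
r70=1000110 pc3: +8 =494
r71=1000111 pc4: +16 =510
r72=1001000 pc2: +4 =514
r73=1001001 pc3: +8 =522
r74=1001010 pc3: +8 =530
r75=1001011 pc4: +16 =546
r76=1001100 pc3: +8 =554
r77=1001101 pc4: +16 =570
r78=1001110 pc4: +16 =586
r79=1001111 pc5: +32 =618
r80=1010000 pc2: +4 =622
r81=1010001 pc3: +8 =630
r82=1010010 pc3: +8 =638
r83=1010011 pc4: +16 =654
r84=1010100 pc3: +8 =662
r85=1010101 pc4: +16 =678
r86=1010110 pc4: +16 =694
r87=1010111 pc5: +32 =726
r88=1011000 pc3: +8 =734
r89=1011001 pc4: +16 =750
r90=1011010 pc4: +16 =766
r91=1011011 pc5: +32 =798
r92=1011100 pc4: +16 =814
r93=1011101 pc5: +32 =846
r94=1011110 pc5: +32 =878
r95=1011111 pc6: +64 =942
r96=1100000 pc2: +4 =946
r97=1100001 pc3: +8 =954
r98=1100010 pc3: +8 =962
r99=1100011 pc4: +16 =978
r100=1100100 pc3: +8 =986
r101=1100101 pc4: +16 =1002
r102=1100110 pc4: +16 =1018
r103=1100111 pc5: +32 =1050
r104=1101000 pc3: +8 =1058
r105=1101001 pc4: +16 =1074
r106=1101010 pc4: +16 =1090
r107=1101011 pc5: +32 =1122
r108=1101100 pc4: +16 =1138
r109=1101101 pc5: +32 =1170
r110=1101110 pc5: +32 =1202
r111=1101111 pc6: +64 =1266
r112=1110000 pc3: +8 =1274
r113=1110001 pc4: +16 =1290
r114=1110010 pc4: +16 =1306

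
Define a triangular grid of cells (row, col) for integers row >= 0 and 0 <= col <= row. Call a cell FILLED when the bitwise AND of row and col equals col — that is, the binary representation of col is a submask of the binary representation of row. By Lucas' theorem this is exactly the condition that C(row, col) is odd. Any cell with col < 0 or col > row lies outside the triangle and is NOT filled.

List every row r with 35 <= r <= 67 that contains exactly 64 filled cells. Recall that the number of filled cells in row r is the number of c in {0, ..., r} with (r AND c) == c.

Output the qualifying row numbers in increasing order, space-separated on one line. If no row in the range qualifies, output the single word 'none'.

Row r has 2^popcount(r) filled cells, so we need popcount(r) = log2(64) = 6.
Scan r = 35..67 and keep those with exactly 6 one-bits:
r=35=100011 popcount=3 -> skip
r=36=100100 popcount=2 -> skip
r=37=100101 popcount=3 -> skip
r=38=100110 popcount=3 -> skip
r=39=100111 popcount=4 -> skip
r=40=101000 popcount=2 -> skip
r=41=101001 popcount=3 -> skip
r=42=101010 popcount=3 -> skip
r=43=101011 popcount=4 -> skip
r=44=101100 popcount=3 -> skip
r=45=101101 popcount=4 -> skip
r=46=101110 popcount=4 -> skip
r=47=101111 popcount=5 -> skip
r=48=110000 popcount=2 -> skip
r=49=110001 popcount=3 -> skip
r=50=110010 popcount=3 -> skip
r=51=110011 popcount=4 -> skip
r=52=110100 popcount=3 -> skip
r=53=110101 popcount=4 -> skip
r=54=110110 popcount=4 -> skip
r=55=110111 popcount=5 -> skip
r=56=111000 popcount=3 -> skip
r=57=111001 popcount=4 -> skip
r=58=111010 popcount=4 -> skip
r=59=111011 popcount=5 -> skip
r=60=111100 popcount=4 -> skip
r=61=111101 popcount=5 -> skip
r=62=111110 popcount=5 -> skip
r=63=111111 popcount=6 -> KEEP
r=64=1000000 popcount=1 -> skip
r=65=1000001 popcount=2 -> skip
r=66=1000010 popcount=2 -> skip
r=67=1000011 popcount=3 -> skip
Kept rows: 63

Answer: 63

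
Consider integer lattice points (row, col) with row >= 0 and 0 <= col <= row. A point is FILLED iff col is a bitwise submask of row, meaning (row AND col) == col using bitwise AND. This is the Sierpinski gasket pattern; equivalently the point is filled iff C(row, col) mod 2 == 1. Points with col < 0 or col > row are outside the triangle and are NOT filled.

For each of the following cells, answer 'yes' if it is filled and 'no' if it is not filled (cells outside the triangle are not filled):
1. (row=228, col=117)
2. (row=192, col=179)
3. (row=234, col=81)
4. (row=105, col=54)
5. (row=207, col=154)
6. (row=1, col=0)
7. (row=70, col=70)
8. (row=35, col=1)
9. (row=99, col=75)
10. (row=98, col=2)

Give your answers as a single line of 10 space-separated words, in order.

(228,117): row=0b11100100, col=0b1110101, row AND col = 0b1100100 = 100; 100 != 117 -> empty
(192,179): row=0b11000000, col=0b10110011, row AND col = 0b10000000 = 128; 128 != 179 -> empty
(234,81): row=0b11101010, col=0b1010001, row AND col = 0b1000000 = 64; 64 != 81 -> empty
(105,54): row=0b1101001, col=0b110110, row AND col = 0b100000 = 32; 32 != 54 -> empty
(207,154): row=0b11001111, col=0b10011010, row AND col = 0b10001010 = 138; 138 != 154 -> empty
(1,0): row=0b1, col=0b0, row AND col = 0b0 = 0; 0 == 0 -> filled
(70,70): row=0b1000110, col=0b1000110, row AND col = 0b1000110 = 70; 70 == 70 -> filled
(35,1): row=0b100011, col=0b1, row AND col = 0b1 = 1; 1 == 1 -> filled
(99,75): row=0b1100011, col=0b1001011, row AND col = 0b1000011 = 67; 67 != 75 -> empty
(98,2): row=0b1100010, col=0b10, row AND col = 0b10 = 2; 2 == 2 -> filled

Answer: no no no no no yes yes yes no yes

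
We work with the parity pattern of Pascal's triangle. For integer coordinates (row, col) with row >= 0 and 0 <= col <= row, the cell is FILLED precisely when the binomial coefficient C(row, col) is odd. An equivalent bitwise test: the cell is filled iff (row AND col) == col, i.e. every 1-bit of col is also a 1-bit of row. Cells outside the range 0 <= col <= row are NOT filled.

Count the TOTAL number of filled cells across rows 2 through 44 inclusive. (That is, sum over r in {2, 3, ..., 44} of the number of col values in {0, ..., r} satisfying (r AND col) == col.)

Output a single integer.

Answer: 338

Derivation:
r2=10 pc1: +2 =2
r3=11 pc2: +4 =6
r4=100 pc1: +2 =8
r5=101 pc2: +4 =12
r6=110 pc2: +4 =16
r7=111 pc3: +8 =24
r8=1000 pc1: +2 =26
r9=1001 pc2: +4 =30
r10=1010 pc2: +4 =34
r11=1011 pc3: +8 =42
r12=1100 pc2: +4 =46
r13=1101 pc3: +8 =54
r14=1110 pc3: +8 =62
r15=1111 pc4: +16 =78
r16=10000 pc1: +2 =80
r17=10001 pc2: +4 =84
r18=10010 pc2: +4 =88
r19=10011 pc3: +8 =96
r20=10100 pc2: +4 =100
r21=10101 pc3: +8 =108
r22=10110 pc3: +8 =116
r23=10111 pc4: +16 =132
r24=11000 pc2: +4 =136
r25=11001 pc3: +8 =144
r26=11010 pc3: +8 =152
r27=11011 pc4: +16 =168
r28=11100 pc3: +8 =176
r29=11101 pc4: +16 =192
r30=11110 pc4: +16 =208
r31=11111 pc5: +32 =240
r32=100000 pc1: +2 =242
r33=100001 pc2: +4 =246
r34=100010 pc2: +4 =250
r35=100011 pc3: +8 =258
r36=100100 pc2: +4 =262
r37=100101 pc3: +8 =270
r38=100110 pc3: +8 =278
r39=100111 pc4: +16 =294
r40=101000 pc2: +4 =298
r41=101001 pc3: +8 =306
r42=101010 pc3: +8 =314
r43=101011 pc4: +16 =330
r44=101100 pc3: +8 =338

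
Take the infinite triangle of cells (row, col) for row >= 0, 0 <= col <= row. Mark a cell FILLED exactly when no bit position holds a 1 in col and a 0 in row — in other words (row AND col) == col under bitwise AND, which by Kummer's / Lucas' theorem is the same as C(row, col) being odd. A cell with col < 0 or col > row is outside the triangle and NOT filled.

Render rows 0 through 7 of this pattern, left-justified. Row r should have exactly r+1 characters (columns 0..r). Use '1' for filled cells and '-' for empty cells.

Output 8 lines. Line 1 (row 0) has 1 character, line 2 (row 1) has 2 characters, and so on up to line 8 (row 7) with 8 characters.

Answer: 1
11
1-1
1111
1---1
11--11
1-1-1-1
11111111

Derivation:
r0=0: 1
r1=1: 11
r2=10: 1-1
r3=11: 1111
r4=100: 1---1
r5=101: 11--11
r6=110: 1-1-1-1
r7=111: 11111111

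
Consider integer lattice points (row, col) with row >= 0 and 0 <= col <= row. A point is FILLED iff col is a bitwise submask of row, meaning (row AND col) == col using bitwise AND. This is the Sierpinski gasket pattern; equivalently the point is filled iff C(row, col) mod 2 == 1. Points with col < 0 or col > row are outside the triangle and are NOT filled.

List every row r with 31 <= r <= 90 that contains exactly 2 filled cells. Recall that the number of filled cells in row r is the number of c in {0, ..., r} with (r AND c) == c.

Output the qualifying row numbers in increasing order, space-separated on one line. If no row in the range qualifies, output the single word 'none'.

Answer: 32 64

Derivation:
Row r has 2^popcount(r) filled cells, so we need popcount(r) = log2(2) = 1.
Scan r = 31..90 and keep those with exactly 1 one-bits:
r=31=11111 popcount=5 -> skip
r=32=100000 popcount=1 -> KEEP
r=33=100001 popcount=2 -> skip
r=34=100010 popcount=2 -> skip
r=35=100011 popcount=3 -> skip
r=36=100100 popcount=2 -> skip
r=37=100101 popcount=3 -> skip
r=38=100110 popcount=3 -> skip
r=39=100111 popcount=4 -> skip
r=40=101000 popcount=2 -> skip
r=41=101001 popcount=3 -> skip
r=42=101010 popcount=3 -> skip
r=43=101011 popcount=4 -> skip
r=44=101100 popcount=3 -> skip
r=45=101101 popcount=4 -> skip
r=46=101110 popcount=4 -> skip
r=47=101111 popcount=5 -> skip
r=48=110000 popcount=2 -> skip
r=49=110001 popcount=3 -> skip
r=50=110010 popcount=3 -> skip
r=51=110011 popcount=4 -> skip
r=52=110100 popcount=3 -> skip
r=53=110101 popcount=4 -> skip
r=54=110110 popcount=4 -> skip
r=55=110111 popcount=5 -> skip
r=56=111000 popcount=3 -> skip
r=57=111001 popcount=4 -> skip
r=58=111010 popcount=4 -> skip
r=59=111011 popcount=5 -> skip
r=60=111100 popcount=4 -> skip
r=61=111101 popcount=5 -> skip
r=62=111110 popcount=5 -> skip
r=63=111111 popcount=6 -> skip
r=64=1000000 popcount=1 -> KEEP
r=65=1000001 popcount=2 -> skip
r=66=1000010 popcount=2 -> skip
r=67=1000011 popcount=3 -> skip
r=68=1000100 popcount=2 -> skip
r=69=1000101 popcount=3 -> skip
r=70=1000110 popcount=3 -> skip
r=71=1000111 popcount=4 -> skip
r=72=1001000 popcount=2 -> skip
r=73=1001001 popcount=3 -> skip
r=74=1001010 popcount=3 -> skip
r=75=1001011 popcount=4 -> skip
r=76=1001100 popcount=3 -> skip
r=77=1001101 popcount=4 -> skip
r=78=1001110 popcount=4 -> skip
r=79=1001111 popcount=5 -> skip
r=80=1010000 popcount=2 -> skip
r=81=1010001 popcount=3 -> skip
r=82=1010010 popcount=3 -> skip
r=83=1010011 popcount=4 -> skip
r=84=1010100 popcount=3 -> skip
r=85=1010101 popcount=4 -> skip
r=86=1010110 popcount=4 -> skip
r=87=1010111 popcount=5 -> skip
r=88=1011000 popcount=3 -> skip
r=89=1011001 popcount=4 -> skip
r=90=1011010 popcount=4 -> skip
Kept rows: 32 64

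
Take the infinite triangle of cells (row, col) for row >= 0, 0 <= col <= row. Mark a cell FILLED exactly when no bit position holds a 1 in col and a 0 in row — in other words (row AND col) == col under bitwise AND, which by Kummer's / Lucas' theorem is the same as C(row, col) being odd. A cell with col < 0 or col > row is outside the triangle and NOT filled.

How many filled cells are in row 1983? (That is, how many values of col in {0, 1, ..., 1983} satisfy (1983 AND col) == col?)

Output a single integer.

Answer: 1024

Derivation:
1983 in binary = 11110111111
popcount(1983) = number of 1-bits in 11110111111 = 10
A col c satisfies (1983 AND c) == c iff every set bit of c is also set in 1983; each of the 10 set bits of 1983 can independently be on or off in c.
count = 2^10 = 1024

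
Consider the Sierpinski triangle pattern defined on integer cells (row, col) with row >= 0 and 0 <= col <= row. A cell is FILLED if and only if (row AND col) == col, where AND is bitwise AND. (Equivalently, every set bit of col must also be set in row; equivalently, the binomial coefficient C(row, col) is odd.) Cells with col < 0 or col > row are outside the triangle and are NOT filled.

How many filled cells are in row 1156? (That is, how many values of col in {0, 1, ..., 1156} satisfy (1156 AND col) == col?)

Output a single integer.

Answer: 8

Derivation:
1156 in binary = 10010000100
popcount(1156) = number of 1-bits in 10010000100 = 3
A col c satisfies (1156 AND c) == c iff every set bit of c is also set in 1156; each of the 3 set bits of 1156 can independently be on or off in c.
count = 2^3 = 8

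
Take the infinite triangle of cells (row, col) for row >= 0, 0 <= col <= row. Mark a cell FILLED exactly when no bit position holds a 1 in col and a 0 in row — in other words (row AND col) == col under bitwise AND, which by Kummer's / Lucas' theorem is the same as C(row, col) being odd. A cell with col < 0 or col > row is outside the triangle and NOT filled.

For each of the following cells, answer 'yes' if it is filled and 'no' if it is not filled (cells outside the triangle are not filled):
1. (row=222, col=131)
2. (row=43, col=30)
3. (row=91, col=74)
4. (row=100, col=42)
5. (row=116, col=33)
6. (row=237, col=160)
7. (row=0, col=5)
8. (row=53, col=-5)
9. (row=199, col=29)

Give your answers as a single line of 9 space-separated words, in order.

Answer: no no yes no no yes no no no

Derivation:
(222,131): row=0b11011110, col=0b10000011, row AND col = 0b10000010 = 130; 130 != 131 -> empty
(43,30): row=0b101011, col=0b11110, row AND col = 0b1010 = 10; 10 != 30 -> empty
(91,74): row=0b1011011, col=0b1001010, row AND col = 0b1001010 = 74; 74 == 74 -> filled
(100,42): row=0b1100100, col=0b101010, row AND col = 0b100000 = 32; 32 != 42 -> empty
(116,33): row=0b1110100, col=0b100001, row AND col = 0b100000 = 32; 32 != 33 -> empty
(237,160): row=0b11101101, col=0b10100000, row AND col = 0b10100000 = 160; 160 == 160 -> filled
(0,5): col outside [0, 0] -> not filled
(53,-5): col outside [0, 53] -> not filled
(199,29): row=0b11000111, col=0b11101, row AND col = 0b101 = 5; 5 != 29 -> empty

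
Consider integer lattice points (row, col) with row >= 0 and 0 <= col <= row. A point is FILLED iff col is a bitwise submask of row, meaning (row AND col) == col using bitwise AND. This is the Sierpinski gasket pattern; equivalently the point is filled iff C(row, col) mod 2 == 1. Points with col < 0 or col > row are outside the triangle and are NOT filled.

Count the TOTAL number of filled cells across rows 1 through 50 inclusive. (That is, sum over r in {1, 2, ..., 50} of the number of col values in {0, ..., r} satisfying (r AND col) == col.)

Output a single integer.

Answer: 424

Derivation:
r1=1 pc1: +2 =2
r2=10 pc1: +2 =4
r3=11 pc2: +4 =8
r4=100 pc1: +2 =10
r5=101 pc2: +4 =14
r6=110 pc2: +4 =18
r7=111 pc3: +8 =26
r8=1000 pc1: +2 =28
r9=1001 pc2: +4 =32
r10=1010 pc2: +4 =36
r11=1011 pc3: +8 =44
r12=1100 pc2: +4 =48
r13=1101 pc3: +8 =56
r14=1110 pc3: +8 =64
r15=1111 pc4: +16 =80
r16=10000 pc1: +2 =82
r17=10001 pc2: +4 =86
r18=10010 pc2: +4 =90
r19=10011 pc3: +8 =98
r20=10100 pc2: +4 =102
r21=10101 pc3: +8 =110
r22=10110 pc3: +8 =118
r23=10111 pc4: +16 =134
r24=11000 pc2: +4 =138
r25=11001 pc3: +8 =146
r26=11010 pc3: +8 =154
r27=11011 pc4: +16 =170
r28=11100 pc3: +8 =178
r29=11101 pc4: +16 =194
r30=11110 pc4: +16 =210
r31=11111 pc5: +32 =242
r32=100000 pc1: +2 =244
r33=100001 pc2: +4 =248
r34=100010 pc2: +4 =252
r35=100011 pc3: +8 =260
r36=100100 pc2: +4 =264
r37=100101 pc3: +8 =272
r38=100110 pc3: +8 =280
r39=100111 pc4: +16 =296
r40=101000 pc2: +4 =300
r41=101001 pc3: +8 =308
r42=101010 pc3: +8 =316
r43=101011 pc4: +16 =332
r44=101100 pc3: +8 =340
r45=101101 pc4: +16 =356
r46=101110 pc4: +16 =372
r47=101111 pc5: +32 =404
r48=110000 pc2: +4 =408
r49=110001 pc3: +8 =416
r50=110010 pc3: +8 =424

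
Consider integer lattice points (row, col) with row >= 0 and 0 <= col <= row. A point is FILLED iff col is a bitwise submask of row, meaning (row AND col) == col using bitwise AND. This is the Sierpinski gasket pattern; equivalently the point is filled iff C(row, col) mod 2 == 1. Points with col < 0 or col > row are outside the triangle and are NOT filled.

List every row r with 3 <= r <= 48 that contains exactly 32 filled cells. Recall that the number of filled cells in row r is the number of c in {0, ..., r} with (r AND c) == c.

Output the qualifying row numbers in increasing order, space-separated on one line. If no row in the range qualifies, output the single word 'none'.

Row r has 2^popcount(r) filled cells, so we need popcount(r) = log2(32) = 5.
Scan r = 3..48 and keep those with exactly 5 one-bits:
r=3=11 popcount=2 -> skip
r=4=100 popcount=1 -> skip
r=5=101 popcount=2 -> skip
r=6=110 popcount=2 -> skip
r=7=111 popcount=3 -> skip
r=8=1000 popcount=1 -> skip
r=9=1001 popcount=2 -> skip
r=10=1010 popcount=2 -> skip
r=11=1011 popcount=3 -> skip
r=12=1100 popcount=2 -> skip
r=13=1101 popcount=3 -> skip
r=14=1110 popcount=3 -> skip
r=15=1111 popcount=4 -> skip
r=16=10000 popcount=1 -> skip
r=17=10001 popcount=2 -> skip
r=18=10010 popcount=2 -> skip
r=19=10011 popcount=3 -> skip
r=20=10100 popcount=2 -> skip
r=21=10101 popcount=3 -> skip
r=22=10110 popcount=3 -> skip
r=23=10111 popcount=4 -> skip
r=24=11000 popcount=2 -> skip
r=25=11001 popcount=3 -> skip
r=26=11010 popcount=3 -> skip
r=27=11011 popcount=4 -> skip
r=28=11100 popcount=3 -> skip
r=29=11101 popcount=4 -> skip
r=30=11110 popcount=4 -> skip
r=31=11111 popcount=5 -> KEEP
r=32=100000 popcount=1 -> skip
r=33=100001 popcount=2 -> skip
r=34=100010 popcount=2 -> skip
r=35=100011 popcount=3 -> skip
r=36=100100 popcount=2 -> skip
r=37=100101 popcount=3 -> skip
r=38=100110 popcount=3 -> skip
r=39=100111 popcount=4 -> skip
r=40=101000 popcount=2 -> skip
r=41=101001 popcount=3 -> skip
r=42=101010 popcount=3 -> skip
r=43=101011 popcount=4 -> skip
r=44=101100 popcount=3 -> skip
r=45=101101 popcount=4 -> skip
r=46=101110 popcount=4 -> skip
r=47=101111 popcount=5 -> KEEP
r=48=110000 popcount=2 -> skip
Kept rows: 31 47

Answer: 31 47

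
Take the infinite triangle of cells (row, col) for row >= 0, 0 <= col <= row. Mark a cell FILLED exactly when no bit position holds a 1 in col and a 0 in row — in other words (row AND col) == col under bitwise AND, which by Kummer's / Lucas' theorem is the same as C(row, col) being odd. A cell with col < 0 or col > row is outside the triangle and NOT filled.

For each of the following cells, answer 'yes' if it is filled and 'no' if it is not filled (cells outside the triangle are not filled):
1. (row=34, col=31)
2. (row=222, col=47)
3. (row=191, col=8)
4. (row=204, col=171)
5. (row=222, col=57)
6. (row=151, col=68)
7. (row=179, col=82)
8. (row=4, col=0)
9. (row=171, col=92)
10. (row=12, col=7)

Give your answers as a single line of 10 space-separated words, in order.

(34,31): row=0b100010, col=0b11111, row AND col = 0b10 = 2; 2 != 31 -> empty
(222,47): row=0b11011110, col=0b101111, row AND col = 0b1110 = 14; 14 != 47 -> empty
(191,8): row=0b10111111, col=0b1000, row AND col = 0b1000 = 8; 8 == 8 -> filled
(204,171): row=0b11001100, col=0b10101011, row AND col = 0b10001000 = 136; 136 != 171 -> empty
(222,57): row=0b11011110, col=0b111001, row AND col = 0b11000 = 24; 24 != 57 -> empty
(151,68): row=0b10010111, col=0b1000100, row AND col = 0b100 = 4; 4 != 68 -> empty
(179,82): row=0b10110011, col=0b1010010, row AND col = 0b10010 = 18; 18 != 82 -> empty
(4,0): row=0b100, col=0b0, row AND col = 0b0 = 0; 0 == 0 -> filled
(171,92): row=0b10101011, col=0b1011100, row AND col = 0b1000 = 8; 8 != 92 -> empty
(12,7): row=0b1100, col=0b111, row AND col = 0b100 = 4; 4 != 7 -> empty

Answer: no no yes no no no no yes no no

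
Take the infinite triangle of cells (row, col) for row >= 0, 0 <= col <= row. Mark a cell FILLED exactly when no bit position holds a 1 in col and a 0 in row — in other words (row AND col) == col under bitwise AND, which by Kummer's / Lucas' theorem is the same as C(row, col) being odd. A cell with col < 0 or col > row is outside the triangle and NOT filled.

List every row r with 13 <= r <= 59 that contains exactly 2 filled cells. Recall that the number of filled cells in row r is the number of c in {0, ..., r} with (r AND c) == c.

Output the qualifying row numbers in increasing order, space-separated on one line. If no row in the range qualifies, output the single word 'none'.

Row r has 2^popcount(r) filled cells, so we need popcount(r) = log2(2) = 1.
Scan r = 13..59 and keep those with exactly 1 one-bits:
r=13=1101 popcount=3 -> skip
r=14=1110 popcount=3 -> skip
r=15=1111 popcount=4 -> skip
r=16=10000 popcount=1 -> KEEP
r=17=10001 popcount=2 -> skip
r=18=10010 popcount=2 -> skip
r=19=10011 popcount=3 -> skip
r=20=10100 popcount=2 -> skip
r=21=10101 popcount=3 -> skip
r=22=10110 popcount=3 -> skip
r=23=10111 popcount=4 -> skip
r=24=11000 popcount=2 -> skip
r=25=11001 popcount=3 -> skip
r=26=11010 popcount=3 -> skip
r=27=11011 popcount=4 -> skip
r=28=11100 popcount=3 -> skip
r=29=11101 popcount=4 -> skip
r=30=11110 popcount=4 -> skip
r=31=11111 popcount=5 -> skip
r=32=100000 popcount=1 -> KEEP
r=33=100001 popcount=2 -> skip
r=34=100010 popcount=2 -> skip
r=35=100011 popcount=3 -> skip
r=36=100100 popcount=2 -> skip
r=37=100101 popcount=3 -> skip
r=38=100110 popcount=3 -> skip
r=39=100111 popcount=4 -> skip
r=40=101000 popcount=2 -> skip
r=41=101001 popcount=3 -> skip
r=42=101010 popcount=3 -> skip
r=43=101011 popcount=4 -> skip
r=44=101100 popcount=3 -> skip
r=45=101101 popcount=4 -> skip
r=46=101110 popcount=4 -> skip
r=47=101111 popcount=5 -> skip
r=48=110000 popcount=2 -> skip
r=49=110001 popcount=3 -> skip
r=50=110010 popcount=3 -> skip
r=51=110011 popcount=4 -> skip
r=52=110100 popcount=3 -> skip
r=53=110101 popcount=4 -> skip
r=54=110110 popcount=4 -> skip
r=55=110111 popcount=5 -> skip
r=56=111000 popcount=3 -> skip
r=57=111001 popcount=4 -> skip
r=58=111010 popcount=4 -> skip
r=59=111011 popcount=5 -> skip
Kept rows: 16 32

Answer: 16 32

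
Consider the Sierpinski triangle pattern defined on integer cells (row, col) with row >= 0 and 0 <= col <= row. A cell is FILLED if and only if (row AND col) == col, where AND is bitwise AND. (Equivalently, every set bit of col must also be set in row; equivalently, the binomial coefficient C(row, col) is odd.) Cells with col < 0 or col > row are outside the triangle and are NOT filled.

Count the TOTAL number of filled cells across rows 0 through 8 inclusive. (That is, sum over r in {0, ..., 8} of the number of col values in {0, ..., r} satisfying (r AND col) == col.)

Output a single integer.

Answer: 29

Derivation:
r0=0 pc0: +1 =1
r1=1 pc1: +2 =3
r2=10 pc1: +2 =5
r3=11 pc2: +4 =9
r4=100 pc1: +2 =11
r5=101 pc2: +4 =15
r6=110 pc2: +4 =19
r7=111 pc3: +8 =27
r8=1000 pc1: +2 =29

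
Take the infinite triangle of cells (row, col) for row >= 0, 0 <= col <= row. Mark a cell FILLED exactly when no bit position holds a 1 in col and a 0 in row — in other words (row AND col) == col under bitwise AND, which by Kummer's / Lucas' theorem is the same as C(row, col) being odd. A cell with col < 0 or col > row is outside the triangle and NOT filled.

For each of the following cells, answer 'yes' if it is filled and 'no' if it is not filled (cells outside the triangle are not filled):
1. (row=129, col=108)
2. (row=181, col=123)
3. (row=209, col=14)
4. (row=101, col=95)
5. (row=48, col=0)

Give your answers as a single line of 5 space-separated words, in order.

Answer: no no no no yes

Derivation:
(129,108): row=0b10000001, col=0b1101100, row AND col = 0b0 = 0; 0 != 108 -> empty
(181,123): row=0b10110101, col=0b1111011, row AND col = 0b110001 = 49; 49 != 123 -> empty
(209,14): row=0b11010001, col=0b1110, row AND col = 0b0 = 0; 0 != 14 -> empty
(101,95): row=0b1100101, col=0b1011111, row AND col = 0b1000101 = 69; 69 != 95 -> empty
(48,0): row=0b110000, col=0b0, row AND col = 0b0 = 0; 0 == 0 -> filled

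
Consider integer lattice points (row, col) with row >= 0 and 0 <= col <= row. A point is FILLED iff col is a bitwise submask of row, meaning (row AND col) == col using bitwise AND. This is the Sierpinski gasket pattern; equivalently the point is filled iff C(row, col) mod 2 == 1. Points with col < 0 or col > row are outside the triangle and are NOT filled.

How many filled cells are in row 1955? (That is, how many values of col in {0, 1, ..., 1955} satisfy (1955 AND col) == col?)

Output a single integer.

1955 in binary = 11110100011
popcount(1955) = number of 1-bits in 11110100011 = 7
A col c satisfies (1955 AND c) == c iff every set bit of c is also set in 1955; each of the 7 set bits of 1955 can independently be on or off in c.
count = 2^7 = 128

Answer: 128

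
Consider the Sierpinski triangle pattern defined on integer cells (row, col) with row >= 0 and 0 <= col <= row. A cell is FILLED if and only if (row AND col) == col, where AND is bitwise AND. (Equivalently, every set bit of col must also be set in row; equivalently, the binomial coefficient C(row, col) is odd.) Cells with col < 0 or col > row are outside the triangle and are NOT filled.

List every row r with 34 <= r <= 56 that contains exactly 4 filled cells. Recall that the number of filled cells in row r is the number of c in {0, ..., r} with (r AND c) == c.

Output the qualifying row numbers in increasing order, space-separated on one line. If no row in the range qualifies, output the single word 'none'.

Answer: 34 36 40 48

Derivation:
Row r has 2^popcount(r) filled cells, so we need popcount(r) = log2(4) = 2.
Scan r = 34..56 and keep those with exactly 2 one-bits:
r=34=100010 popcount=2 -> KEEP
r=35=100011 popcount=3 -> skip
r=36=100100 popcount=2 -> KEEP
r=37=100101 popcount=3 -> skip
r=38=100110 popcount=3 -> skip
r=39=100111 popcount=4 -> skip
r=40=101000 popcount=2 -> KEEP
r=41=101001 popcount=3 -> skip
r=42=101010 popcount=3 -> skip
r=43=101011 popcount=4 -> skip
r=44=101100 popcount=3 -> skip
r=45=101101 popcount=4 -> skip
r=46=101110 popcount=4 -> skip
r=47=101111 popcount=5 -> skip
r=48=110000 popcount=2 -> KEEP
r=49=110001 popcount=3 -> skip
r=50=110010 popcount=3 -> skip
r=51=110011 popcount=4 -> skip
r=52=110100 popcount=3 -> skip
r=53=110101 popcount=4 -> skip
r=54=110110 popcount=4 -> skip
r=55=110111 popcount=5 -> skip
r=56=111000 popcount=3 -> skip
Kept rows: 34 36 40 48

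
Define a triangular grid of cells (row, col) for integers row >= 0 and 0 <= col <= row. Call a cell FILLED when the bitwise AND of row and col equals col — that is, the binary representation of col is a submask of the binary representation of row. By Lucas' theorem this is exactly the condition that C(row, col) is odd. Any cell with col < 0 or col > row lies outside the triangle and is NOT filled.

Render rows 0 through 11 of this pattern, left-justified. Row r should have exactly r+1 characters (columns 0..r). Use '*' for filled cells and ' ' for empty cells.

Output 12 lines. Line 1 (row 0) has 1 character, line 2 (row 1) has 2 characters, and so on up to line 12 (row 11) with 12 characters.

Answer: *
**
* *
****
*   *
**  **
* * * *
********
*       *
**      **
* *     * *
****    ****

Derivation:
r0=0: *
r1=1: **
r2=10: * *
r3=11: ****
r4=100: *   *
r5=101: **  **
r6=110: * * * *
r7=111: ********
r8=1000: *       *
r9=1001: **      **
r10=1010: * *     * *
r11=1011: ****    ****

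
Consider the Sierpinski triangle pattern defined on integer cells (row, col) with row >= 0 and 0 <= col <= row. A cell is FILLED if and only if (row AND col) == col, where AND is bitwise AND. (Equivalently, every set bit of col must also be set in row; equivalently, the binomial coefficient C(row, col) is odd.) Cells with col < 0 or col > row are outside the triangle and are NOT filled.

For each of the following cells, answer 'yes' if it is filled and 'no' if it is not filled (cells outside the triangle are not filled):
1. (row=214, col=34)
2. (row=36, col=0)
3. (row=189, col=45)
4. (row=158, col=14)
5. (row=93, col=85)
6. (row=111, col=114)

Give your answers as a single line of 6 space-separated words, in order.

(214,34): row=0b11010110, col=0b100010, row AND col = 0b10 = 2; 2 != 34 -> empty
(36,0): row=0b100100, col=0b0, row AND col = 0b0 = 0; 0 == 0 -> filled
(189,45): row=0b10111101, col=0b101101, row AND col = 0b101101 = 45; 45 == 45 -> filled
(158,14): row=0b10011110, col=0b1110, row AND col = 0b1110 = 14; 14 == 14 -> filled
(93,85): row=0b1011101, col=0b1010101, row AND col = 0b1010101 = 85; 85 == 85 -> filled
(111,114): col outside [0, 111] -> not filled

Answer: no yes yes yes yes no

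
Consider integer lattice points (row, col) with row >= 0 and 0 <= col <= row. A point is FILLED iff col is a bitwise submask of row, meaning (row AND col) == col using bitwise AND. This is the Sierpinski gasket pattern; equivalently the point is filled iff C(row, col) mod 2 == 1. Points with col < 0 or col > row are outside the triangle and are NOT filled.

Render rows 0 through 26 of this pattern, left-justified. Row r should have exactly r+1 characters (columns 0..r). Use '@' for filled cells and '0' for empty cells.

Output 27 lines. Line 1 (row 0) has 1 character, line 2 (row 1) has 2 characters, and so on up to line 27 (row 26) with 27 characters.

r0=0: @
r1=1: @@
r2=10: @0@
r3=11: @@@@
r4=100: @000@
r5=101: @@00@@
r6=110: @0@0@0@
r7=111: @@@@@@@@
r8=1000: @0000000@
r9=1001: @@000000@@
r10=1010: @0@00000@0@
r11=1011: @@@@0000@@@@
r12=1100: @000@000@000@
r13=1101: @@00@@00@@00@@
r14=1110: @0@0@0@0@0@0@0@
r15=1111: @@@@@@@@@@@@@@@@
r16=10000: @000000000000000@
r17=10001: @@00000000000000@@
r18=10010: @0@0000000000000@0@
r19=10011: @@@@000000000000@@@@
r20=10100: @000@00000000000@000@
r21=10101: @@00@@0000000000@@00@@
r22=10110: @0@0@0@000000000@0@0@0@
r23=10111: @@@@@@@@00000000@@@@@@@@
r24=11000: @0000000@0000000@0000000@
r25=11001: @@000000@@000000@@000000@@
r26=11010: @0@00000@0@00000@0@00000@0@

Answer: @
@@
@0@
@@@@
@000@
@@00@@
@0@0@0@
@@@@@@@@
@0000000@
@@000000@@
@0@00000@0@
@@@@0000@@@@
@000@000@000@
@@00@@00@@00@@
@0@0@0@0@0@0@0@
@@@@@@@@@@@@@@@@
@000000000000000@
@@00000000000000@@
@0@0000000000000@0@
@@@@000000000000@@@@
@000@00000000000@000@
@@00@@0000000000@@00@@
@0@0@0@000000000@0@0@0@
@@@@@@@@00000000@@@@@@@@
@0000000@0000000@0000000@
@@000000@@000000@@000000@@
@0@00000@0@00000@0@00000@0@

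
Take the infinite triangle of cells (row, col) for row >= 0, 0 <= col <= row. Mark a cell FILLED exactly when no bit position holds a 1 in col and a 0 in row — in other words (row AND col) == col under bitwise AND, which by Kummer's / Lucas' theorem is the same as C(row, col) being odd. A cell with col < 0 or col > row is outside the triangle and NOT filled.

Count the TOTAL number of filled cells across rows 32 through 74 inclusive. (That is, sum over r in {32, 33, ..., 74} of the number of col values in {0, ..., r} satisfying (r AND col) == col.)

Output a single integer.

r32=100000 pc1: +2 =2
r33=100001 pc2: +4 =6
r34=100010 pc2: +4 =10
r35=100011 pc3: +8 =18
r36=100100 pc2: +4 =22
r37=100101 pc3: +8 =30
r38=100110 pc3: +8 =38
r39=100111 pc4: +16 =54
r40=101000 pc2: +4 =58
r41=101001 pc3: +8 =66
r42=101010 pc3: +8 =74
r43=101011 pc4: +16 =90
r44=101100 pc3: +8 =98
r45=101101 pc4: +16 =114
r46=101110 pc4: +16 =130
r47=101111 pc5: +32 =162
r48=110000 pc2: +4 =166
r49=110001 pc3: +8 =174
r50=110010 pc3: +8 =182
r51=110011 pc4: +16 =198
r52=110100 pc3: +8 =206
r53=110101 pc4: +16 =222
r54=110110 pc4: +16 =238
r55=110111 pc5: +32 =270
r56=111000 pc3: +8 =278
r57=111001 pc4: +16 =294
r58=111010 pc4: +16 =310
r59=111011 pc5: +32 =342
r60=111100 pc4: +16 =358
r61=111101 pc5: +32 =390
r62=111110 pc5: +32 =422
r63=111111 pc6: +64 =486
r64=1000000 pc1: +2 =488
r65=1000001 pc2: +4 =492
r66=1000010 pc2: +4 =496
r67=1000011 pc3: +8 =504
r68=1000100 pc2: +4 =508
r69=1000101 pc3: +8 =516
r70=1000110 pc3: +8 =524
r71=1000111 pc4: +16 =540
r72=1001000 pc2: +4 =544
r73=1001001 pc3: +8 =552
r74=1001010 pc3: +8 =560

Answer: 560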